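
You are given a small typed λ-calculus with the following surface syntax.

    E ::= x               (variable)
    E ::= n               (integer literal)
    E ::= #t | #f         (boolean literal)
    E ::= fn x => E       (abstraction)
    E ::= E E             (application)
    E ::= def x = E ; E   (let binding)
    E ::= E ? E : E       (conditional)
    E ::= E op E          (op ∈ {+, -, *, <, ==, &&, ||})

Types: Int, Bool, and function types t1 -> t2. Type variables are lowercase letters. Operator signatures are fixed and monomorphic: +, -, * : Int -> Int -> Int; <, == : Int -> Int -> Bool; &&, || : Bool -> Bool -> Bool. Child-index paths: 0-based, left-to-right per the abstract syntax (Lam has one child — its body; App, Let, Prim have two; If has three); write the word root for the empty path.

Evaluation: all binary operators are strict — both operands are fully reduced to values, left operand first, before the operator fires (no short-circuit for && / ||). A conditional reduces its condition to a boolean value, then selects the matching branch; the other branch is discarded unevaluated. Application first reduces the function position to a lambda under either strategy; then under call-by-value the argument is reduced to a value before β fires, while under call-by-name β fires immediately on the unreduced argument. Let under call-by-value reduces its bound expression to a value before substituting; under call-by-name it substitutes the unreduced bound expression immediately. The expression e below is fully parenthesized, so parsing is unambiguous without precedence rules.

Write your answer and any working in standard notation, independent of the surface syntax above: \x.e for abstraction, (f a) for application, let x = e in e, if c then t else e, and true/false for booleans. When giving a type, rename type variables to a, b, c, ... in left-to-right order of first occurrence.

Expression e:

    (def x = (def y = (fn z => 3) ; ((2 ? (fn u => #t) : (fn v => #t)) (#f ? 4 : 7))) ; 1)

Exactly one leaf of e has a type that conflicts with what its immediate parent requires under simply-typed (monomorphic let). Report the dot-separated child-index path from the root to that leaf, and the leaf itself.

Answer: 0.1.0.0 : 2

Working:
\z._ : a -> Int
let y : a -> Int
  unify Int ~ Bool
  FAIL: mismatch Int ~ Bool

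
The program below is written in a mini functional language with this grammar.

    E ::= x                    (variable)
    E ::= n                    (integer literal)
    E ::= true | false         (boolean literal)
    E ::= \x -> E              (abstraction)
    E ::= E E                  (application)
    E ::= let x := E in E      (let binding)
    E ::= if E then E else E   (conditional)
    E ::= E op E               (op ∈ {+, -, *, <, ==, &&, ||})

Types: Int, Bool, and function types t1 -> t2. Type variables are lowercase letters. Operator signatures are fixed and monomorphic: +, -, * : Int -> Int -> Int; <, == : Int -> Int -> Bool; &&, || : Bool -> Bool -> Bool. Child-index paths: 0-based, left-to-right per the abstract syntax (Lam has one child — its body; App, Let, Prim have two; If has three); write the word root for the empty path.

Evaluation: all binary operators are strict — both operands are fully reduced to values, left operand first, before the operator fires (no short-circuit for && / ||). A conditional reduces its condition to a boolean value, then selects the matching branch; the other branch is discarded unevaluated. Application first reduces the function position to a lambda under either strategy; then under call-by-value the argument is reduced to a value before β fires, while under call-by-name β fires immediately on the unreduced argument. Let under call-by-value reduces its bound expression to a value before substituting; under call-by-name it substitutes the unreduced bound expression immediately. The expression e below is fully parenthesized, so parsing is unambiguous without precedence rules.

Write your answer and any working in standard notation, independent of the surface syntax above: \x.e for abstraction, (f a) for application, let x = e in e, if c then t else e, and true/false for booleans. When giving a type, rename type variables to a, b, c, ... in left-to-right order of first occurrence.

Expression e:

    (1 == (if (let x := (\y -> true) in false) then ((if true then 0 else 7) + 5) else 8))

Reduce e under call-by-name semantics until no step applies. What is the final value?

Answer: false

Derivation:
step 0: (1 == (if (let x = (\y.true) in false) then ((if true then 0 else 7) + 5) else 8))
step 1: [let@1.0] (1 == (if false then ((if true then 0 else 7) + 5) else 8))
step 2: [if@1] (1 == 8)
step 3: [delta@root] false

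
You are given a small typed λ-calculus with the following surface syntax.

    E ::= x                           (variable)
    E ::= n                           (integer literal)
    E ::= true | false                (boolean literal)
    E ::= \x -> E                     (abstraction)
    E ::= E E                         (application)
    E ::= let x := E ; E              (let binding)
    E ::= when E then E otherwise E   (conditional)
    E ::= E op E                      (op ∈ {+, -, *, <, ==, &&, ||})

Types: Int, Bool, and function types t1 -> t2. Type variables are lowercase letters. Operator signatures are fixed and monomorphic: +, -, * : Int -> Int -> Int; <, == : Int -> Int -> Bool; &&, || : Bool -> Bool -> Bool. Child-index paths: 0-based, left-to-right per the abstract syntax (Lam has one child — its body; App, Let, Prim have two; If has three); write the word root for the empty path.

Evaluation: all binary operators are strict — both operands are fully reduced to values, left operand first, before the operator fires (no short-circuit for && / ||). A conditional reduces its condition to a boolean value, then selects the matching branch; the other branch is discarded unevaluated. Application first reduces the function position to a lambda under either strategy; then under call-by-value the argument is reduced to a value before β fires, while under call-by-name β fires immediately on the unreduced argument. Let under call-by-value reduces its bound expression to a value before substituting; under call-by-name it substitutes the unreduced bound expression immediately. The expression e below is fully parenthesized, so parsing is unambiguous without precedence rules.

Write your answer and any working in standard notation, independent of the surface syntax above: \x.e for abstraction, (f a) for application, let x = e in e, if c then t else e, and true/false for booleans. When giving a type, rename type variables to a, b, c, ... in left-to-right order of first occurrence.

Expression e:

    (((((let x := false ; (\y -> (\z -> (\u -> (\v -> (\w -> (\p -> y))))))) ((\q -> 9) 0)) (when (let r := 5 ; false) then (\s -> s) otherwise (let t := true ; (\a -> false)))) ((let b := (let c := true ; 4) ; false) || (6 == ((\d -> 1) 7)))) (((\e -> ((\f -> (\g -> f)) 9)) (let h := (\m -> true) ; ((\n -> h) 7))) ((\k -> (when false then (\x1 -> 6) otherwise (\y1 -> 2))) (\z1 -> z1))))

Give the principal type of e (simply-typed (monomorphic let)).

Answer: a -> b -> Int

Working:
let x : Bool
y : a
\p._ : f -> a
\w._ : e -> f -> a
\v._ : d -> e -> f -> a
\u._ : c -> d -> e -> f -> a
\z._ : b -> c -> d -> e -> f -> a
\y._ : a -> b -> c -> d -> e -> f -> a
\q._ : g -> Int
  unify g -> Int ~ Int -> h
  unify g ~ Int
  unify Int ~ h
_ _ : Int
  unify a -> b -> c -> d -> e -> f -> a ~ Int -> i
  unify a ~ Int
  unify b -> c -> d -> e -> f -> Int ~ i
_ _ : b -> c -> d -> e -> f -> Int
let r : Int
  unify Bool ~ Bool
s : j
\s._ : j -> j
let t : Bool
\a._ : k -> Bool
  unify j -> j ~ k -> Bool
  unify j ~ k
  unify k ~ Bool
  unify b -> c -> d -> e -> f -> Int ~ (Bool -> Bool) -> l
  unify b ~ Bool -> Bool
  unify c -> d -> e -> f -> Int ~ l
_ _ : c -> d -> e -> f -> Int
let c : Bool
let b : Int
  unify Bool ~ Bool
  unify Int ~ Int
\d._ : m -> Int
  unify m -> Int ~ Int -> n
  unify m ~ Int
  unify Int ~ n
_ _ : Int
  unify Int ~ Int
  unify Bool ~ Bool
  unify c -> d -> e -> f -> Int ~ Bool -> o
  unify c ~ Bool
  unify d -> e -> f -> Int ~ o
_ _ : d -> e -> f -> Int
f : q
\g._ : r -> q
\f._ : q -> r -> q
  unify q -> r -> q ~ Int -> s
  unify q ~ Int
  unify r -> Int ~ s
_ _ : r -> Int
\e._ : p -> r -> Int
\m._ : t -> Bool
let h : t -> Bool
h : t -> Bool
\n._ : u -> t -> Bool
  unify u -> t -> Bool ~ Int -> v
  unify u ~ Int
  unify t -> Bool ~ v
_ _ : t -> Bool
  unify p -> r -> Int ~ (t -> Bool) -> w
  unify p ~ t -> Bool
  unify r -> Int ~ w
_ _ : r -> Int
  unify Bool ~ Bool
\x1._ : y -> Int
\y1._ : z -> Int
  unify y -> Int ~ z -> Int
  unify y ~ z
  unify Int ~ Int
\k._ : x -> z -> Int
z1 : t26
\z1._ : t26 -> t26
  unify x -> z -> Int ~ (t26 -> t26) -> t27
  unify x ~ t26 -> t26
  unify z -> Int ~ t27
_ _ : z -> Int
  unify r -> Int ~ (z -> Int) -> t28
  unify r ~ z -> Int
  unify Int ~ t28
_ _ : Int
  unify d -> e -> f -> Int ~ Int -> t29
  unify d ~ Int
  unify e -> f -> Int ~ t29
_ _ : e -> f -> Int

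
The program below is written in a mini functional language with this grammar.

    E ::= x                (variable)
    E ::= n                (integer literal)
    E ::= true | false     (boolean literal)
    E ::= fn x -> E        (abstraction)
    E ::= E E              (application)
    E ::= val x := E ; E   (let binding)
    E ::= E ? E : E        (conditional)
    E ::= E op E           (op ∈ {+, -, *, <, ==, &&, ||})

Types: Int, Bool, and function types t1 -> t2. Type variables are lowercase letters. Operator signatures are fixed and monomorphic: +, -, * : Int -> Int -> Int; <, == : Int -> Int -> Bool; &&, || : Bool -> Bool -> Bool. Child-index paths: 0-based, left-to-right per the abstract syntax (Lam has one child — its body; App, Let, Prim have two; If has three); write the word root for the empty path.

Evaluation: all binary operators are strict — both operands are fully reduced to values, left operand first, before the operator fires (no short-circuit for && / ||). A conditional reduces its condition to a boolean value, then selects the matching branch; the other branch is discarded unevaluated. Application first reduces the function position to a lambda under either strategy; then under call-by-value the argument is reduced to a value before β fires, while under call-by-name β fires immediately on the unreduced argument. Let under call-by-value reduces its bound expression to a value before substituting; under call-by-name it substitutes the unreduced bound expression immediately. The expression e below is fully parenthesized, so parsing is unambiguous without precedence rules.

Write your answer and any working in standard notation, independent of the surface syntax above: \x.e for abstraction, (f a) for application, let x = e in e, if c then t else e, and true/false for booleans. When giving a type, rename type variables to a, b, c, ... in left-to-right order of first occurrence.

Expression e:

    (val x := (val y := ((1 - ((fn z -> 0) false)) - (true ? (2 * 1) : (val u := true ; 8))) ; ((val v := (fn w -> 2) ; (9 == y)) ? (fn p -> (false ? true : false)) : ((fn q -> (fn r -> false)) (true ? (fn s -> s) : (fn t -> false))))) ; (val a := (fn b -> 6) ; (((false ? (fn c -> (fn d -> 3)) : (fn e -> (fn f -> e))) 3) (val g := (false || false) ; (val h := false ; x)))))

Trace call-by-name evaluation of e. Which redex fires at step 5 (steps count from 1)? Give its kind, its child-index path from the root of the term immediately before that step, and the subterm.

Trace:
step 0: (let x = (let y = ((1 - ((\z.0) false)) - (if true then (2 * 1) else (let u = true in 8))) in (if (let v = (\w.2) in (9 == y)) then (\p.(if false then true else false)) else ((\q.(\r.false)) (if true then (\s.s) else (\t.false))))) in (let a = (\b.6) in (((if false then (\c.(\d.3)) else (\e.(\f.e))) 3) (let g = (false || false) in (let h = false in x)))))
step 1: [let@root] (let a = (\b.6) in (((if false then (\c.(\d.3)) else (\e.(\f.e))) 3) (let g = (false || false) in (let h = false in (let y = ((1 - ((\z.0) false)) - (if true then (2 * 1) else (let u = true in 8))) in (if (let v = (\w.2) in (9 == y)) then (\p.(if false then true else false)) else ((\q.(\r.false)) (if true then (\s.s) else (\t.false)))))))))
step 2: [let@root] (((if false then (\c.(\d.3)) else (\e.(\f.e))) 3) (let g = (false || false) in (let h = false in (let y = ((1 - ((\z.0) false)) - (if true then (2 * 1) else (let u = true in 8))) in (if (let v = (\w.2) in (9 == y)) then (\p.(if false then true else false)) else ((\q.(\r.false)) (if true then (\s.s) else (\t.false))))))))
step 3: [if@0.0] (((\e.(\f.e)) 3) (let g = (false || false) in (let h = false in (let y = ((1 - ((\z.0) false)) - (if true then (2 * 1) else (let u = true in 8))) in (if (let v = (\w.2) in (9 == y)) then (\p.(if false then true else false)) else ((\q.(\r.false)) (if true then (\s.s) else (\t.false))))))))
step 4: [beta@0] ((\f.3) (let g = (false || false) in (let h = false in (let y = ((1 - ((\z.0) false)) - (if true then (2 * 1) else (let u = true in 8))) in (if (let v = (\w.2) in (9 == y)) then (\p.(if false then true else false)) else ((\q.(\r.false)) (if true then (\s.s) else (\t.false))))))))
step 5: [beta@root] 3

Answer: beta at root : ((\f.3) (let g = (false || false) in (let h = false in (let y = ((1 - ((\z.0) false)) - (if true then (2 * 1) else (let u = true in 8))) in (if (let v = (\w.2) in (9 == y)) then (\p.(if false then true else false)) else ((\q.(\r.false)) (if true then (\s.s) else (\t.false))))))))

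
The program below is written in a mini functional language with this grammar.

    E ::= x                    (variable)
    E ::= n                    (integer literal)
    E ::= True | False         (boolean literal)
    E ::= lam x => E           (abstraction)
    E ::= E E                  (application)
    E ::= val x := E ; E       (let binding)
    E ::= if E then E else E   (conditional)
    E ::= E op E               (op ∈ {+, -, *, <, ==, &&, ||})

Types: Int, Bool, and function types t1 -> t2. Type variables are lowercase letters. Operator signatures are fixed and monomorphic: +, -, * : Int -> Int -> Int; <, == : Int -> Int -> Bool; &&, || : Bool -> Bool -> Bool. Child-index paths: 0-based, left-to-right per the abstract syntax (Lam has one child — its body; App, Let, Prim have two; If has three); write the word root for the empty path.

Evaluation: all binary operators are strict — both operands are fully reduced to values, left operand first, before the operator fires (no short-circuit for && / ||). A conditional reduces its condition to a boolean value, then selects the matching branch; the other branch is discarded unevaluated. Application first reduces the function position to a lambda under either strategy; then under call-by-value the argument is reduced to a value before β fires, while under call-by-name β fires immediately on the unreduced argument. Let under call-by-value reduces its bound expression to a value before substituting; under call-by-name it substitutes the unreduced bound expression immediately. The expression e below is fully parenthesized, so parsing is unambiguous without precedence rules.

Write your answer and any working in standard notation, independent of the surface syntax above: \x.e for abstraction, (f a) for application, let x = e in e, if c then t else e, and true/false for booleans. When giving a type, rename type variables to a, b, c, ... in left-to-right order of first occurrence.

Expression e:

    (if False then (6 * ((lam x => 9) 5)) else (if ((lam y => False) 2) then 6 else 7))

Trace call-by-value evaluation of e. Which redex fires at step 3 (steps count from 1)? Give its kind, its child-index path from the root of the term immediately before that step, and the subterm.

Answer: if at root : (if false then 6 else 7)

Derivation:
step 0: (if false then (6 * ((\x.9) 5)) else (if ((\y.false) 2) then 6 else 7))
step 1: [if@root] (if ((\y.false) 2) then 6 else 7)
step 2: [beta@0] (if false then 6 else 7)
step 3: [if@root] 7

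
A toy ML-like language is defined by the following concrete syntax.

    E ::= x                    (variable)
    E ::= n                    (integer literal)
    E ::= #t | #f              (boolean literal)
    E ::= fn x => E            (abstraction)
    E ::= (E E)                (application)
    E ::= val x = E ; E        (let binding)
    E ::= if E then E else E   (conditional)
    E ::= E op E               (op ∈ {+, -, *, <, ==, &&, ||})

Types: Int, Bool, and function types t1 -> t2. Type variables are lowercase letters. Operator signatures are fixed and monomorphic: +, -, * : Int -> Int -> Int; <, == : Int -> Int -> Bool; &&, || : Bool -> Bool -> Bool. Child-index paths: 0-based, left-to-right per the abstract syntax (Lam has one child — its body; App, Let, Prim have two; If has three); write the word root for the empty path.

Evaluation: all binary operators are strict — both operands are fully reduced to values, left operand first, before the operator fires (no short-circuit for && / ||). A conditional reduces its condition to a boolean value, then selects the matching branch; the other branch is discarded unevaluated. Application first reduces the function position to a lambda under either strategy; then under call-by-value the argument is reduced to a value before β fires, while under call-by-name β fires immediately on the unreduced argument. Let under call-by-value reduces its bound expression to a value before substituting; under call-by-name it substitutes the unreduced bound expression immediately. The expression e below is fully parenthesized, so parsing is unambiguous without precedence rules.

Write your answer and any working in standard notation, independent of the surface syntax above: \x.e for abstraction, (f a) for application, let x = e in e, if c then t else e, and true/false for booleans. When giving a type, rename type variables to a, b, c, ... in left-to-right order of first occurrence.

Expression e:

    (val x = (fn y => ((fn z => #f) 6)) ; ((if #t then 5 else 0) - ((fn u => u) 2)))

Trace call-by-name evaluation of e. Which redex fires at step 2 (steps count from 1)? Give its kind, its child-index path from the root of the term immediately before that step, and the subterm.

Answer: if at 0 : (if true then 5 else 0)

Working:
step 0: (let x = (\y.((\z.false) 6)) in ((if true then 5 else 0) - ((\u.u) 2)))
step 1: [let@root] ((if true then 5 else 0) - ((\u.u) 2))
step 2: [if@0] (5 - ((\u.u) 2))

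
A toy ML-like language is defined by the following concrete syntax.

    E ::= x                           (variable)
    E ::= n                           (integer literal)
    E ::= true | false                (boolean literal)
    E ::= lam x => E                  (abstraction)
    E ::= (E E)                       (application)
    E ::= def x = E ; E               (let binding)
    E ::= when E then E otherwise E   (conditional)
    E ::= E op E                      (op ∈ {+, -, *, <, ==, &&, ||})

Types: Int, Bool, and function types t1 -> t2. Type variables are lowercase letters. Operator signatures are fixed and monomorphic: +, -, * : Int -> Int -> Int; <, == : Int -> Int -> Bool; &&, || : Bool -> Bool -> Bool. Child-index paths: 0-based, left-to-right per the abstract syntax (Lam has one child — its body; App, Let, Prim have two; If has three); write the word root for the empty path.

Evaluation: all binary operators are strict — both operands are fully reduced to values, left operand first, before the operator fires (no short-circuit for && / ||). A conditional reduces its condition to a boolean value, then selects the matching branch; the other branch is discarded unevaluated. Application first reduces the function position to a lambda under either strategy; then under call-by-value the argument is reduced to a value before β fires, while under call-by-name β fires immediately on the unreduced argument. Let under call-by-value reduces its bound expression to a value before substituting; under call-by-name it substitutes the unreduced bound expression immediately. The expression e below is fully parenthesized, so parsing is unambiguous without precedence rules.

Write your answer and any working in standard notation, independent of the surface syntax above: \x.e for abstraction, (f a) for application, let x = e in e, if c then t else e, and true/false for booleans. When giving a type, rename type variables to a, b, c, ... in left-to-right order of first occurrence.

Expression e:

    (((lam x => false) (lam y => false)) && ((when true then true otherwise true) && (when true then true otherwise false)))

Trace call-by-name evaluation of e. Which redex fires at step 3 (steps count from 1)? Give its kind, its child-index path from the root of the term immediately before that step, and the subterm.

Answer: if at 1.1 : (if true then true else false)

Working:
step 0: (((\x.false) (\y.false)) && ((if true then true else true) && (if true then true else false)))
step 1: [beta@0] (false && ((if true then true else true) && (if true then true else false)))
step 2: [if@1.0] (false && (true && (if true then true else false)))
step 3: [if@1.1] (false && (true && true))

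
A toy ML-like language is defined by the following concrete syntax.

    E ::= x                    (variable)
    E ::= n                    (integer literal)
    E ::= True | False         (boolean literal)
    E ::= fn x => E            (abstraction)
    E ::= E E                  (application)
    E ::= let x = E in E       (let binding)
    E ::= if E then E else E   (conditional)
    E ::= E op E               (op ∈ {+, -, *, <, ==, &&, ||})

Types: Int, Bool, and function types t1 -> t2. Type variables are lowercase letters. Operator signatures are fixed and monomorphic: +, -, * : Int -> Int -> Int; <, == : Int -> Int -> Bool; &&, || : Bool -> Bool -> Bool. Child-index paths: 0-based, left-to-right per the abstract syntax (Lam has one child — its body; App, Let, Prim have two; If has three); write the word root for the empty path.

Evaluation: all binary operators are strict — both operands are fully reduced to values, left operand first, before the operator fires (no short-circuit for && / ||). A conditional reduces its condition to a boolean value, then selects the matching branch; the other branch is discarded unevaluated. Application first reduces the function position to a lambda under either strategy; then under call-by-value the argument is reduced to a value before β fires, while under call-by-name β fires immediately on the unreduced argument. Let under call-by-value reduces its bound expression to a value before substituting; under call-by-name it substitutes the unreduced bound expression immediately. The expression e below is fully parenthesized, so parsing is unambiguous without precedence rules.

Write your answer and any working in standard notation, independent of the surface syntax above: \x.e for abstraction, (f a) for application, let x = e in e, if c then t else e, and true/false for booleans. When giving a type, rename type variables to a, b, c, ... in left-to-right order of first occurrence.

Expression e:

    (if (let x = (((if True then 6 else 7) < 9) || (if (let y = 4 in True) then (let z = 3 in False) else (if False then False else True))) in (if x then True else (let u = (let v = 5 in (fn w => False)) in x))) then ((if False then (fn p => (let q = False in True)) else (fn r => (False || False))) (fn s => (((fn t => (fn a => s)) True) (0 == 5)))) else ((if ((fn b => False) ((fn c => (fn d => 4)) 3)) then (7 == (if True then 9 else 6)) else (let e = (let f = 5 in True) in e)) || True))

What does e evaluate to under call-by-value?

Answer: false

Derivation:
step 0: (if (let x = (((if true then 6 else 7) < 9) || (if (let y = 4 in true) then (let z = 3 in false) else (if false then false else true))) in (if x then true else (let u = (let v = 5 in (\w.false)) in x))) then ((if false then (\p.(let q = false in true)) else (\r.(false || false))) (\s.(((\t.(\a.s)) true) (0 == 5)))) else ((if ((\b.false) ((\c.(\d.4)) 3)) then (7 == (if true then 9 else 6)) else (let e = (let f = 5 in true) in e)) || true))
step 1: [if@0.0.0.0] (if (let x = ((6 < 9) || (if (let y = 4 in true) then (let z = 3 in false) else (if false then false else true))) in (if x then true else (let u = (let v = 5 in (\w.false)) in x))) then ((if false then (\p.(let q = false in true)) else (\r.(false || false))) (\s.(((\t.(\a.s)) true) (0 == 5)))) else ((if ((\b.false) ((\c.(\d.4)) 3)) then (7 == (if true then 9 else 6)) else (let e = (let f = 5 in true) in e)) || true))
step 2: [delta@0.0.0] (if (let x = (true || (if (let y = 4 in true) then (let z = 3 in false) else (if false then false else true))) in (if x then true else (let u = (let v = 5 in (\w.false)) in x))) then ((if false then (\p.(let q = false in true)) else (\r.(false || false))) (\s.(((\t.(\a.s)) true) (0 == 5)))) else ((if ((\b.false) ((\c.(\d.4)) 3)) then (7 == (if true then 9 else 6)) else (let e = (let f = 5 in true) in e)) || true))
step 3: [let@0.0.1.0] (if (let x = (true || (if true then (let z = 3 in false) else (if false then false else true))) in (if x then true else (let u = (let v = 5 in (\w.false)) in x))) then ((if false then (\p.(let q = false in true)) else (\r.(false || false))) (\s.(((\t.(\a.s)) true) (0 == 5)))) else ((if ((\b.false) ((\c.(\d.4)) 3)) then (7 == (if true then 9 else 6)) else (let e = (let f = 5 in true) in e)) || true))
step 4: [if@0.0.1] (if (let x = (true || (let z = 3 in false)) in (if x then true else (let u = (let v = 5 in (\w.false)) in x))) then ((if false then (\p.(let q = false in true)) else (\r.(false || false))) (\s.(((\t.(\a.s)) true) (0 == 5)))) else ((if ((\b.false) ((\c.(\d.4)) 3)) then (7 == (if true then 9 else 6)) else (let e = (let f = 5 in true) in e)) || true))
step 5: [let@0.0.1] (if (let x = (true || false) in (if x then true else (let u = (let v = 5 in (\w.false)) in x))) then ((if false then (\p.(let q = false in true)) else (\r.(false || false))) (\s.(((\t.(\a.s)) true) (0 == 5)))) else ((if ((\b.false) ((\c.(\d.4)) 3)) then (7 == (if true then 9 else 6)) else (let e = (let f = 5 in true) in e)) || true))
step 6: [delta@0.0] (if (let x = true in (if x then true else (let u = (let v = 5 in (\w.false)) in x))) then ((if false then (\p.(let q = false in true)) else (\r.(false || false))) (\s.(((\t.(\a.s)) true) (0 == 5)))) else ((if ((\b.false) ((\c.(\d.4)) 3)) then (7 == (if true then 9 else 6)) else (let e = (let f = 5 in true) in e)) || true))
step 7: [let@0] (if (if true then true else (let u = (let v = 5 in (\w.false)) in true)) then ((if false then (\p.(let q = false in true)) else (\r.(false || false))) (\s.(((\t.(\a.s)) true) (0 == 5)))) else ((if ((\b.false) ((\c.(\d.4)) 3)) then (7 == (if true then 9 else 6)) else (let e = (let f = 5 in true) in e)) || true))
step 8: [if@0] (if true then ((if false then (\p.(let q = false in true)) else (\r.(false || false))) (\s.(((\t.(\a.s)) true) (0 == 5)))) else ((if ((\b.false) ((\c.(\d.4)) 3)) then (7 == (if true then 9 else 6)) else (let e = (let f = 5 in true) in e)) || true))
step 9: [if@root] ((if false then (\p.(let q = false in true)) else (\r.(false || false))) (\s.(((\t.(\a.s)) true) (0 == 5))))
step 10: [if@0] ((\r.(false || false)) (\s.(((\t.(\a.s)) true) (0 == 5))))
step 11: [beta@root] (false || false)
step 12: [delta@root] false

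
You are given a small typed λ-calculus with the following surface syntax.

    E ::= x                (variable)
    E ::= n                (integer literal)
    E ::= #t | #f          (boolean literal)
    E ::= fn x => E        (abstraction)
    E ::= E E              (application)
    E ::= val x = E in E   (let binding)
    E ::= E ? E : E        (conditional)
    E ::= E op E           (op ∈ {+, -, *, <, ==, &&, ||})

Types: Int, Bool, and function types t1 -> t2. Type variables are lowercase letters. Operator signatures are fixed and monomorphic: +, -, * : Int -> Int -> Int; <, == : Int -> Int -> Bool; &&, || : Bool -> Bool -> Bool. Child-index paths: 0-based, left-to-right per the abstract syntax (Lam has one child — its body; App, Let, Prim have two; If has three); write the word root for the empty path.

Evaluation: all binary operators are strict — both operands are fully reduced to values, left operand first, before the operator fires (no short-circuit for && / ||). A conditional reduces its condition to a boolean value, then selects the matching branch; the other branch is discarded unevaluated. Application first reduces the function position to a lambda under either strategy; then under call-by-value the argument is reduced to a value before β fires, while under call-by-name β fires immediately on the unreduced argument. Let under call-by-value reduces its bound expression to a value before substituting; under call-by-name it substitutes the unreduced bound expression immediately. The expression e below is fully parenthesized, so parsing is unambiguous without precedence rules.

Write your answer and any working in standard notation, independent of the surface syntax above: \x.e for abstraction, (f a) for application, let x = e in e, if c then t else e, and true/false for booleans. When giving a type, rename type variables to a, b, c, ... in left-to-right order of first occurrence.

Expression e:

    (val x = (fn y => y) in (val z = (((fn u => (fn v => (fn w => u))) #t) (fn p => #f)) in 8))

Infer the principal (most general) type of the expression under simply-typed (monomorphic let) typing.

Answer: Int

Working:
y : a
\y._ : a -> a
let x : a -> a
u : b
\w._ : d -> b
\v._ : c -> d -> b
\u._ : b -> c -> d -> b
  unify b -> c -> d -> b ~ Bool -> e
  unify b ~ Bool
  unify c -> d -> Bool ~ e
_ _ : c -> d -> Bool
\p._ : f -> Bool
  unify c -> d -> Bool ~ (f -> Bool) -> g
  unify c ~ f -> Bool
  unify d -> Bool ~ g
_ _ : d -> Bool
let z : d -> Bool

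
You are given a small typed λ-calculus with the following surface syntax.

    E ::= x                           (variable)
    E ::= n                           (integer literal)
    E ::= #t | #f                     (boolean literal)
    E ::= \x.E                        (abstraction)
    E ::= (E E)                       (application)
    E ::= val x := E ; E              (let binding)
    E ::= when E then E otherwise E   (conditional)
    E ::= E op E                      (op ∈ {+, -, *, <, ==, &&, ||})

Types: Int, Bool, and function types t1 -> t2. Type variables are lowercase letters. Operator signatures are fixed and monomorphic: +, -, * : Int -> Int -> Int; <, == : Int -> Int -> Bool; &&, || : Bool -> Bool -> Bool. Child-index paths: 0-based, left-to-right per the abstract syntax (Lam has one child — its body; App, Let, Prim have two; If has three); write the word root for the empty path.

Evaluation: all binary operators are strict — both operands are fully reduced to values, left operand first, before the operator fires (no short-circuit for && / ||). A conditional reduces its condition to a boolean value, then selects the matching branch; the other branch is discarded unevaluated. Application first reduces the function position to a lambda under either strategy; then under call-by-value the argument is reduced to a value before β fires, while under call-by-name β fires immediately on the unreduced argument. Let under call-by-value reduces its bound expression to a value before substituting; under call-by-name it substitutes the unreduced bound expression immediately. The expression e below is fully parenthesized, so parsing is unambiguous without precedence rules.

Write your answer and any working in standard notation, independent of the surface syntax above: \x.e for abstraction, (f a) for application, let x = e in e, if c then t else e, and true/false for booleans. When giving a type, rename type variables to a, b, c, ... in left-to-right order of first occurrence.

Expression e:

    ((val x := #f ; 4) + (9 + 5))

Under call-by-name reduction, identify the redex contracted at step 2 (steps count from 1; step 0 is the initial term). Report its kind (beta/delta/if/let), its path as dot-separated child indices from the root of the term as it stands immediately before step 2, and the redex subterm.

Working:
step 0: ((let x = false in 4) + (9 + 5))
step 1: [let@0] (4 + (9 + 5))
step 2: [delta@1] (4 + 14)

Answer: delta at 1 : (9 + 5)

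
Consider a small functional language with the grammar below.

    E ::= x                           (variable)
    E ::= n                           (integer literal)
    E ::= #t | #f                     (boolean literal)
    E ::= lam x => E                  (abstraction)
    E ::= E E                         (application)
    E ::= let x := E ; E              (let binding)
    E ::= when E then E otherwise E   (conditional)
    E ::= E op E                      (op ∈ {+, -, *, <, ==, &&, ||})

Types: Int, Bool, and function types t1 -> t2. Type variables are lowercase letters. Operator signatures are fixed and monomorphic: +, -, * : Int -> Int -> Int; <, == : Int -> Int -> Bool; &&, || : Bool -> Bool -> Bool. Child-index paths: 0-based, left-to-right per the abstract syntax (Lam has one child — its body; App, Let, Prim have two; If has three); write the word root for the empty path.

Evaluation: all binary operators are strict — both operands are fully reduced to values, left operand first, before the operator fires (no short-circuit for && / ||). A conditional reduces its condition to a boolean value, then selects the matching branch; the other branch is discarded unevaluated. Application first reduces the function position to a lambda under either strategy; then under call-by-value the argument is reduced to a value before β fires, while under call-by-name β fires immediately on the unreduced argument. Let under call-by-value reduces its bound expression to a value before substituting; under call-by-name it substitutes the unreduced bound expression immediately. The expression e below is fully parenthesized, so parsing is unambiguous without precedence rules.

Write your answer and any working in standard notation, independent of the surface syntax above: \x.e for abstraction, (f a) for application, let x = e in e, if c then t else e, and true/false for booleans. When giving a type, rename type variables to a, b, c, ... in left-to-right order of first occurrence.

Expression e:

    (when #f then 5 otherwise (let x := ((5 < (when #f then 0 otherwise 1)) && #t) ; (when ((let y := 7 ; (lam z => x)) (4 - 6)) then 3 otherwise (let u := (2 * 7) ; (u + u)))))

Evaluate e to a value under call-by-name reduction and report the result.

Answer: 28

Derivation:
step 0: (if false then 5 else (let x = ((5 < (if false then 0 else 1)) && true) in (if ((let y = 7 in (\z.x)) (4 - 6)) then 3 else (let u = (2 * 7) in (u + u)))))
step 1: [if@root] (let x = ((5 < (if false then 0 else 1)) && true) in (if ((let y = 7 in (\z.x)) (4 - 6)) then 3 else (let u = (2 * 7) in (u + u))))
step 2: [let@root] (if ((let y = 7 in (\z.((5 < (if false then 0 else 1)) && true))) (4 - 6)) then 3 else (let u = (2 * 7) in (u + u)))
step 3: [let@0.0] (if ((\z.((5 < (if false then 0 else 1)) && true)) (4 - 6)) then 3 else (let u = (2 * 7) in (u + u)))
step 4: [beta@0] (if ((5 < (if false then 0 else 1)) && true) then 3 else (let u = (2 * 7) in (u + u)))
step 5: [if@0.0.1] (if ((5 < 1) && true) then 3 else (let u = (2 * 7) in (u + u)))
step 6: [delta@0.0] (if (false && true) then 3 else (let u = (2 * 7) in (u + u)))
step 7: [delta@0] (if false then 3 else (let u = (2 * 7) in (u + u)))
step 8: [if@root] (let u = (2 * 7) in (u + u))
step 9: [let@root] ((2 * 7) + (2 * 7))
step 10: [delta@0] (14 + (2 * 7))
step 11: [delta@1] (14 + 14)
step 12: [delta@root] 28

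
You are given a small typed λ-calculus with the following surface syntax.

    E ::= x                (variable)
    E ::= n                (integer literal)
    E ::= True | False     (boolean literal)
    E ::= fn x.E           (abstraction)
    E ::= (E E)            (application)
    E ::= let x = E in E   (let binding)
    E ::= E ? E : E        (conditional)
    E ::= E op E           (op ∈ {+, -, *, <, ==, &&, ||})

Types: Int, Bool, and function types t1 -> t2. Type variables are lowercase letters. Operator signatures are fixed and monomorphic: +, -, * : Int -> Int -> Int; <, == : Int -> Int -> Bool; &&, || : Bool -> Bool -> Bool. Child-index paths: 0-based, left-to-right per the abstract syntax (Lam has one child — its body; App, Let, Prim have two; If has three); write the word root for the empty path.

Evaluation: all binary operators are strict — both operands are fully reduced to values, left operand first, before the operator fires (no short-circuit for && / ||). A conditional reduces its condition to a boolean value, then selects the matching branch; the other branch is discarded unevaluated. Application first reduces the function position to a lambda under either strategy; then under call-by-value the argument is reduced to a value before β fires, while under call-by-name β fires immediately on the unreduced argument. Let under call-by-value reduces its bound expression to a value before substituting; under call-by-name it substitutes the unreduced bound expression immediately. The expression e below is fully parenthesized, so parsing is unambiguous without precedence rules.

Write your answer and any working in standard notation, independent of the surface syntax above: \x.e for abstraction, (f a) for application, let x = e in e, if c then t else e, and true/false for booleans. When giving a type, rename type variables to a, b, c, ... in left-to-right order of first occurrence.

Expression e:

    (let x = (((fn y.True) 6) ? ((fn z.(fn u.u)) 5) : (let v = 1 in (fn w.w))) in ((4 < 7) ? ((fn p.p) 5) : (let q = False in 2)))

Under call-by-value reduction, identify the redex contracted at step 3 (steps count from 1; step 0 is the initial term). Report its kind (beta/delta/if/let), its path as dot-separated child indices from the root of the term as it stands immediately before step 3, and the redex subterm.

Answer: beta at 0 : ((\z.(\u.u)) 5)

Working:
step 0: (let x = (if ((\y.true) 6) then ((\z.(\u.u)) 5) else (let v = 1 in (\w.w))) in (if (4 < 7) then ((\p.p) 5) else (let q = false in 2)))
step 1: [beta@0.0] (let x = (if true then ((\z.(\u.u)) 5) else (let v = 1 in (\w.w))) in (if (4 < 7) then ((\p.p) 5) else (let q = false in 2)))
step 2: [if@0] (let x = ((\z.(\u.u)) 5) in (if (4 < 7) then ((\p.p) 5) else (let q = false in 2)))
step 3: [beta@0] (let x = (\u.u) in (if (4 < 7) then ((\p.p) 5) else (let q = false in 2)))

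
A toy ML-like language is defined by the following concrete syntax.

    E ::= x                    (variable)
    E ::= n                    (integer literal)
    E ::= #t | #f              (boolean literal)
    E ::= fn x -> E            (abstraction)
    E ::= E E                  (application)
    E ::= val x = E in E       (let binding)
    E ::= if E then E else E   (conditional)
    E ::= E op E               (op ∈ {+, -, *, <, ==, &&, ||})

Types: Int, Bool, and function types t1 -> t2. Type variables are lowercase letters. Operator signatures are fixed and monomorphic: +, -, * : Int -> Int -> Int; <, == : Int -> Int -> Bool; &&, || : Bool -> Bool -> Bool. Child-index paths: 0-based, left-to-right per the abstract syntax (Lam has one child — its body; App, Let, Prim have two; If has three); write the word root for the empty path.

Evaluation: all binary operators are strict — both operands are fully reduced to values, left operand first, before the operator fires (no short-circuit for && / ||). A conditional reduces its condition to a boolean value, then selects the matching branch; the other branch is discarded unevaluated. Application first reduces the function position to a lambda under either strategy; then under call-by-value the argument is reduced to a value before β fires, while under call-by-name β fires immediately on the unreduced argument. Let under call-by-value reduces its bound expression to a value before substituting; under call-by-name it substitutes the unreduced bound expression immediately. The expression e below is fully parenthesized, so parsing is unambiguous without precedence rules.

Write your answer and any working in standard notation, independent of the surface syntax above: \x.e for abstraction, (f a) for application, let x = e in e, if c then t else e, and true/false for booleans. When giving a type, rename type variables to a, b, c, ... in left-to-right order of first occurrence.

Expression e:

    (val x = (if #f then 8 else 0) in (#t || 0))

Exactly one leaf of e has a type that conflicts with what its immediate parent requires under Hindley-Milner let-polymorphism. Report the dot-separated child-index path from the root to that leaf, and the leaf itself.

Answer: 1.1 : 0

Working:
  unify Bool ~ Bool
  unify Int ~ Int
let x : Int
  unify Bool ~ Bool
  unify Int ~ Bool
  FAIL: mismatch Int ~ Bool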